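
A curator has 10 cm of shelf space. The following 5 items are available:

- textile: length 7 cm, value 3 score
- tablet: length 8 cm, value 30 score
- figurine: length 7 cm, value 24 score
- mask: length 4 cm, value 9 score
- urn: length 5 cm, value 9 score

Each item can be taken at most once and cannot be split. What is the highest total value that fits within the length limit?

30 score

Check high-value combinations within 10 cm:
- tablet: length 8, value 30
- figurine: length 7, value 24
- mask+urn: length 4+5=9, value 9+9=18
- mask: length 4, value 9
Best: 30 score.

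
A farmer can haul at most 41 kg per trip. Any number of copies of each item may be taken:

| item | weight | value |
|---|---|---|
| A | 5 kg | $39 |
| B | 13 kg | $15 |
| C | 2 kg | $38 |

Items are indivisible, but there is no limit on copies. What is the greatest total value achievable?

Best value-per-unit is C at 38/2, and filling with it alone uses weight 20×2=40. No mix of the others beats 20×38 = 760.

$760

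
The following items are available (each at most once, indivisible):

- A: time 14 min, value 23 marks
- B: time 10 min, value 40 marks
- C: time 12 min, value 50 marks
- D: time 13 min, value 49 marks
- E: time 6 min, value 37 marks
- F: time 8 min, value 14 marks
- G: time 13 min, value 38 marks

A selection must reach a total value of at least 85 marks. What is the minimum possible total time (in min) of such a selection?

18

Subsets with value ≥ 85, sorted by total time:
- C+E: time 18, value 87
- D+E: time 19, value 86
- B+C: time 22, value 90
- B+D: time 23, value 89
Minimum time: 18 min.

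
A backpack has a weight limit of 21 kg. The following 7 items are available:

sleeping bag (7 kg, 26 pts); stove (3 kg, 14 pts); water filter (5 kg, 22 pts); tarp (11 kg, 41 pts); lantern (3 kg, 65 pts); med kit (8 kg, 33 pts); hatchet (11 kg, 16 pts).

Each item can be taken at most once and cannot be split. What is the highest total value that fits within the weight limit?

138 pts

Check high-value combinations within 21 kg:
- sleeping bag+stove+lantern+med kit: weight 7+3+3+8=21, value 26+14+65+33=138
- stove+water filter+lantern+med kit: weight 3+5+3+8=19, value 14+22+65+33=134
- sleeping bag+tarp+lantern: weight 7+11+3=21, value 26+41+65=132
Best: 138 pts.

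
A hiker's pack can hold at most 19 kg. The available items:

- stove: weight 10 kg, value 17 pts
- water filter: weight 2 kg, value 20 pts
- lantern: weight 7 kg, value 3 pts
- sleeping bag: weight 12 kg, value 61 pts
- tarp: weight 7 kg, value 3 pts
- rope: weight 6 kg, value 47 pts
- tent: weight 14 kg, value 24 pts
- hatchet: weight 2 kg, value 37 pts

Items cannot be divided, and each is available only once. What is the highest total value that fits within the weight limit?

This is a 0/1 knapsack; check combinations near the capacity.
- water filter+sleeping bag+hatchet: weight 2+12+2=16, value 20+61+37=118
- sleeping bag+rope: weight 12+6=18, value 61+47=108
- water filter+lantern+rope+hatchet: weight 2+7+6+2=17, value 20+3+47+37=107
Best: 118 pts.

118 pts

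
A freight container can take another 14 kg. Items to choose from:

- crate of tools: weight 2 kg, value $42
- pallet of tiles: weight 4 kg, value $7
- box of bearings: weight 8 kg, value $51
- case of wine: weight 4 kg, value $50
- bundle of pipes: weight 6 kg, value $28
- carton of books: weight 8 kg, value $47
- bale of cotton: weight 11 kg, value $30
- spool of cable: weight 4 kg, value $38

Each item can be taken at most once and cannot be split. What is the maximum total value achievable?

Check high-value combinations within 14 kg:
- crate of tools+box of bearings+case of wine: weight 2+8+4=14, value 42+51+50=143
- crate of tools+case of wine+carton of books: weight 2+4+8=14, value 42+50+47=139
- crate of tools+pallet of tiles+case of wine+spool of cable: weight 2+4+4+4=14, value 42+7+50+38=137
Best: $143.

$143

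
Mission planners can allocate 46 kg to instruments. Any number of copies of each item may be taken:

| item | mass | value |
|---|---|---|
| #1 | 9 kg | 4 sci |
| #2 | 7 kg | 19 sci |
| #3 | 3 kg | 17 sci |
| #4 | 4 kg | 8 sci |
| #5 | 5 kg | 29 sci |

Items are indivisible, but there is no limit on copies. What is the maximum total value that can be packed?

266 sci

Best value-per-unit is #5 at 29/5; filling with it alone gives 9×29 = 261.
Optimal mix: 2×#3 + 8×#5 → mass 46, value 266.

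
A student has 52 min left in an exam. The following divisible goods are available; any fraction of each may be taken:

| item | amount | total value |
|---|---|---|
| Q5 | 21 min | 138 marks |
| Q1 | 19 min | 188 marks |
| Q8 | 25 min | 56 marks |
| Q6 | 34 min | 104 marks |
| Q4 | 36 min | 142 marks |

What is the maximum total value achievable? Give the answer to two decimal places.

373.33

Take in order of value per unit:
- Q1 (188/19 per unit): all 19 → value 188, running total 188.00
- Q5 (138/21 per unit): all 21 → value 138, running total 326.00
- Q4 (142/36 per unit): 12 of 36 → value 12×142/36 = 47.3333, running total 373.33
Total 373.33.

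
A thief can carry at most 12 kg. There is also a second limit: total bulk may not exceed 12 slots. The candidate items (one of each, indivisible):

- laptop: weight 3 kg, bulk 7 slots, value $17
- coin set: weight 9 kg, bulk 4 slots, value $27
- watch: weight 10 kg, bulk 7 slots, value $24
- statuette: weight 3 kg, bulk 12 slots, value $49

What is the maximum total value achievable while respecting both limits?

$49

Feasible sets respecting both limits:
- statuette: weight 3, bulk 12, value 49
- laptop+coin set: weight 12, bulk 11, value 44
- coin set: weight 9, bulk 4, value 27
- watch: weight 10, bulk 7, value 24
Best: $49.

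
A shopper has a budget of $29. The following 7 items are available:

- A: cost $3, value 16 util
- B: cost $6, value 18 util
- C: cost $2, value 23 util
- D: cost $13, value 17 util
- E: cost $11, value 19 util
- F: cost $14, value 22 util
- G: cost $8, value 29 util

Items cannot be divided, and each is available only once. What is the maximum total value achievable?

Check high-value combinations within $29:
- A+C+F+G: cost 3+2+14+8=27, value 16+23+22+29=90
- B+C+E+G: cost 6+2+11+8=27, value 18+23+19+29=89
- A+C+E+G: cost 3+2+11+8=24, value 16+23+19+29=87
- B+C+D+G: cost 6+2+13+8=29, value 18+23+17+29=87
Best: 90 util.

90 util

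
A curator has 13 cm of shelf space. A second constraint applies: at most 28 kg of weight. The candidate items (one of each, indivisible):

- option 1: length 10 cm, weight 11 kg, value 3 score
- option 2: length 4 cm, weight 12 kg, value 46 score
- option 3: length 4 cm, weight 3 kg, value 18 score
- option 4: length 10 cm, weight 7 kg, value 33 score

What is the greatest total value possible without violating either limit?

64 score

Feasible sets respecting both limits:
- option 2+option 3: length 8, weight 15, value 64
- option 2: length 4, weight 12, value 46
- option 4: length 10, weight 7, value 33
- option 3: length 4, weight 3, value 18
Best: 64 score.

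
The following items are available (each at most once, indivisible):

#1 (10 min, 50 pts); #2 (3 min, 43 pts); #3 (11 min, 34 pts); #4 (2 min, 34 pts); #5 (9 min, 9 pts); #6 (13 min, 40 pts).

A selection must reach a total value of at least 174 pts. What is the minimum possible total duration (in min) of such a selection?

Subsets with value ≥ 174, sorted by total duration:
- #1+#2+#4+#5+#6: duration 37, value 176
- #1+#2+#3+#4+#6: duration 39, value 201
Minimum duration: 37 min.

37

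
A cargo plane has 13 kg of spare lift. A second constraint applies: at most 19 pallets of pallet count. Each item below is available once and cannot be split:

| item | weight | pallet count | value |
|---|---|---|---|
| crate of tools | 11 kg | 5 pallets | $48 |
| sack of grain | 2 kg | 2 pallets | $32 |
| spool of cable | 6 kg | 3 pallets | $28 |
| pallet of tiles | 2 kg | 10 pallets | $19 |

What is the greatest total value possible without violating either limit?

$80

Feasible sets respecting both limits:
- crate of tools+sack of grain: weight 13, pallet count 7, value 80
- sack of grain+spool of cable+pallet of tiles: weight 10, pallet count 15, value 79
- crate of tools+pallet of tiles: weight 13, pallet count 15, value 67
- sack of grain+spool of cable: weight 8, pallet count 5, value 60
Best: $80.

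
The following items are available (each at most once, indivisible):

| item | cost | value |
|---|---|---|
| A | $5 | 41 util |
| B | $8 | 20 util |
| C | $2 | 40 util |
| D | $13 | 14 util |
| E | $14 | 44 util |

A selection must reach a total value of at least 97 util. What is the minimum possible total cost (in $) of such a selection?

15

Subsets with value ≥ 97, sorted by total cost:
- A+B+C: cost 15, value 101
- A+C+E: cost 21, value 125
- B+C+E: cost 24, value 104
- A+B+E: cost 27, value 105
Minimum cost: 15 $.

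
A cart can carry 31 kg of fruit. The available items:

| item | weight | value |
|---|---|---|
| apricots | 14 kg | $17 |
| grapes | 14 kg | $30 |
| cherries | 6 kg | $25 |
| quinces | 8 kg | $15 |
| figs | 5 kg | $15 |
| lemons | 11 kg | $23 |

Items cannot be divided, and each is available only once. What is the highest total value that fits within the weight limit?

This is a 0/1 knapsack; check combinations near the capacity.
- cherries+quinces+figs+lemons: weight 6+8+5+11=30, value 25+15+15+23=78
- grapes+cherries+lemons: weight 14+6+11=31, value 30+25+23=78
- grapes+cherries+figs: weight 14+6+5=25, value 30+25+15=70
Best: $78.

$78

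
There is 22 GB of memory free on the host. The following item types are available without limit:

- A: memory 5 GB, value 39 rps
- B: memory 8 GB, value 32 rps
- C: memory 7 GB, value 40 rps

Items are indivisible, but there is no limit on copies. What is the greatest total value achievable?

Best value-per-unit is A at 39/5; filling with it alone gives 4×39 = 156.
Optimal mix: 3×A + 1×C → memory 22, value 157.

157 rps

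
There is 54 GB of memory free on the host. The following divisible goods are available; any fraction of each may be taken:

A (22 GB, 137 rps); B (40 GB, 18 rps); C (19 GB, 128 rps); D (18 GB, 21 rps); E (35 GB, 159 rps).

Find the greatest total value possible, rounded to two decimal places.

Take in order of value per unit:
- C (128/19 per unit): all 19 → value 128, running total 128.00
- A (137/22 per unit): all 22 → value 137, running total 265.00
- E (159/35 per unit): 13 of 35 → value 13×159/35 = 59.0571, running total 324.06
Total 324.06.

324.06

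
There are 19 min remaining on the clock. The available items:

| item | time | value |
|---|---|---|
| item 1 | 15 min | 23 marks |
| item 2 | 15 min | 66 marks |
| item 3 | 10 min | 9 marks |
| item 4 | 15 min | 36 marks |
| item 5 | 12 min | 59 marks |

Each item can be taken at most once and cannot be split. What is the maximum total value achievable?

This is a 0/1 knapsack; check combinations near the capacity.
- item 2: time 15, value 66
- item 5: time 12, value 59
- item 4: time 15, value 36
- item 1: time 15, value 23
Best: 66 marks.

66 marks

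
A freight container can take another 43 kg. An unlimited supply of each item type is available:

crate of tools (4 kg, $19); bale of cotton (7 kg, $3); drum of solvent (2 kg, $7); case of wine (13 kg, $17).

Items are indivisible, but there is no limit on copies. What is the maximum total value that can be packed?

$197

Best value-per-unit is crate of tools at 19/4; filling with it alone gives 10×19 = 190.
Optimal mix: 10×crate of tools + 1×drum of solvent → weight 42, value 197.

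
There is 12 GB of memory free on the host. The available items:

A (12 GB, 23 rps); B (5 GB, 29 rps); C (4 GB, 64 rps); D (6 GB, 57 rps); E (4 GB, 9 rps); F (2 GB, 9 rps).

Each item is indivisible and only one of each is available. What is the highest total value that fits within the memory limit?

130 rps

Check high-value combinations within 12 GB:
- C+D+F: memory 4+6+2=12, value 64+57+9=130
- C+D: memory 4+6=10, value 64+57=121
- B+C+F: memory 5+4+2=11, value 29+64+9=102
Best: 130 rps.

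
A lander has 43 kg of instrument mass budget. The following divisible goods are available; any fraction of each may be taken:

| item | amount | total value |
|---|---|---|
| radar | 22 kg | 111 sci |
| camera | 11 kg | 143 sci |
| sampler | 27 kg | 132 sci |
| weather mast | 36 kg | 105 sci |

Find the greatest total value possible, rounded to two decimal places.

Take in order of value per unit:
- camera (143/11 per unit): all 11 → value 143, running total 143.00
- radar (111/22 per unit): all 22 → value 111, running total 254.00
- sampler (132/27 per unit): 10 of 27 → value 10×132/27 = 48.8889, running total 302.89
Total 302.89.

302.89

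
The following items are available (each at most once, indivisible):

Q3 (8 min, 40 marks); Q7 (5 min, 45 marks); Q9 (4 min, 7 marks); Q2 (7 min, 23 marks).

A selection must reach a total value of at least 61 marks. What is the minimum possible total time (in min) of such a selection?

12

Subsets with value ≥ 61, sorted by total time:
- Q7+Q2: time 12, value 68
- Q3+Q7: time 13, value 85
Minimum time: 12 min.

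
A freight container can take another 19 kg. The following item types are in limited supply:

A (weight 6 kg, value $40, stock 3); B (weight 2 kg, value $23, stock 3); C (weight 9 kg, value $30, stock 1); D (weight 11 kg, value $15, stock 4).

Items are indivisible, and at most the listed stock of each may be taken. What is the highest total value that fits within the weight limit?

$149

Top feasible selections:
- 2×A + 3×B: weight 18, value 149
- 2×A + 2×B: weight 16, value 126
- 3×A: weight 18, value 120
- 1×A + 2×B + 1×C: weight 19, value 116
Best: $149.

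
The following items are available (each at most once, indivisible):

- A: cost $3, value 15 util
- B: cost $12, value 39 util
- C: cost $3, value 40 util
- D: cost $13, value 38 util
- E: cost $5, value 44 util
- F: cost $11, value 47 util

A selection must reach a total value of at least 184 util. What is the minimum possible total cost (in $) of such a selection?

Subsets with value ≥ 184, sorted by total cost:
- A+B+C+E+F: cost 34, value 185
- A+C+D+E+F: cost 35, value 184
Minimum cost: 34 $.

34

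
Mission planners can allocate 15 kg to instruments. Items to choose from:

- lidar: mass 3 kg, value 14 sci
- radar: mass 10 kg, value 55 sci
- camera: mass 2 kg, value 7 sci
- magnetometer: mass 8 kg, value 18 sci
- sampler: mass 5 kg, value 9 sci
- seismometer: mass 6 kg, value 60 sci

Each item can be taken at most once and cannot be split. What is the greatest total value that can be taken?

This is a 0/1 knapsack; check combinations near the capacity.
- lidar+sampler+seismometer: mass 3+5+6=14, value 14+9+60=83
- lidar+camera+seismometer: mass 3+2+6=11, value 14+7+60=81
- magnetometer+seismometer: mass 8+6=14, value 18+60=78
Best: 83 sci.

83 sci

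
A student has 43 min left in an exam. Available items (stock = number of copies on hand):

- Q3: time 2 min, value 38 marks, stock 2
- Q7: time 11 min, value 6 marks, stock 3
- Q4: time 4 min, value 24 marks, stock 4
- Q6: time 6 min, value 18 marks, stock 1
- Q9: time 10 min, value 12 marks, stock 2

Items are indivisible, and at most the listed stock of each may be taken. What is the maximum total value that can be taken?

202 marks

Top feasible selections:
- 2×Q3 + 4×Q4 + 1×Q6 + 1×Q9: time 36, value 202
- 2×Q3 + 1×Q7 + 4×Q4 + 1×Q6: time 37, value 196
Best: 202 marks.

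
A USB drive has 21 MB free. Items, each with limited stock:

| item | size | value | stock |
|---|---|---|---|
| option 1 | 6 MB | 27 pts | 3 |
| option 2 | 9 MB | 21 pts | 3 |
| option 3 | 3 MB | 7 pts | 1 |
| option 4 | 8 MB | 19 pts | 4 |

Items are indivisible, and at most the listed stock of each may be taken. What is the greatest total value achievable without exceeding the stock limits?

88 pts

Best selections within size 21 and stock limits:
- 3×option 1 + 1×option 3: size 21, value 88
- 3×option 1: size 18, value 81
- 2×option 1 + 1×option 2: size 21, value 75
- 2×option 1 + 1×option 4: size 20, value 73
Best: 88 pts.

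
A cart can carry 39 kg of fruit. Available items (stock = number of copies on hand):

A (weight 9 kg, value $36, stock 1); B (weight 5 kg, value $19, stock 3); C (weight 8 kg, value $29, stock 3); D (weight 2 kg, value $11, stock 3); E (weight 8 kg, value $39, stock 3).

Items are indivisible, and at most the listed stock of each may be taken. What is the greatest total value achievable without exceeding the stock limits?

Top feasible selections:
- 1×A + 3×D + 3×E: weight 39, value 186
- 1×C + 3×D + 3×E: weight 38, value 179
- 2×B + 2×D + 3×E: weight 38, value 177
- 1×B + 1×C + 1×D + 3×E: weight 39, value 176
Best: $186.

$186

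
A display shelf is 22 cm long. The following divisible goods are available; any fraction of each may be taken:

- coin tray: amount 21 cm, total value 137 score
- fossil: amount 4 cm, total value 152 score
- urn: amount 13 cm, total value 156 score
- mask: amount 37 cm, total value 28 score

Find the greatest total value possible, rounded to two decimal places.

340.62

Take in order of value per unit:
- fossil (152/4 per unit): all 4 → value 152, running total 152.00
- urn (156/13 per unit): all 13 → value 156, running total 308.00
- coin tray (137/21 per unit): 5 of 21 → value 5×137/21 = 32.6190, running total 340.62
Total 340.62.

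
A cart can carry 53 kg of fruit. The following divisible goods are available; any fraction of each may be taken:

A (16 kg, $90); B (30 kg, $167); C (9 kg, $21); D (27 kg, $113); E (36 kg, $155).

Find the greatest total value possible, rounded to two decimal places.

287.14

Take in order of value per unit:
- A (90/16 per unit): all 16 → value 90, running total 90.00
- B (167/30 per unit): all 30 → value 167, running total 257.00
- E (155/36 per unit): 7 of 36 → value 7×155/36 = 30.1389, running total 287.14
Total 287.14.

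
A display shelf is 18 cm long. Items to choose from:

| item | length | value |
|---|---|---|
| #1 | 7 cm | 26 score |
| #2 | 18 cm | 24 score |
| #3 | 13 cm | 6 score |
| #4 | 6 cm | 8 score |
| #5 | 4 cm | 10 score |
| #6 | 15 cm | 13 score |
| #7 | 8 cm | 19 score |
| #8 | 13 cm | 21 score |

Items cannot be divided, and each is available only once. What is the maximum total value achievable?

45 score

Check high-value combinations within 18 cm:
- #1+#7: length 7+8=15, value 26+19=45
- #1+#4+#5: length 7+6+4=17, value 26+8+10=44
- #4+#5+#7: length 6+4+8=18, value 8+10+19=37
- #1+#5: length 7+4=11, value 26+10=36
Best: 45 score.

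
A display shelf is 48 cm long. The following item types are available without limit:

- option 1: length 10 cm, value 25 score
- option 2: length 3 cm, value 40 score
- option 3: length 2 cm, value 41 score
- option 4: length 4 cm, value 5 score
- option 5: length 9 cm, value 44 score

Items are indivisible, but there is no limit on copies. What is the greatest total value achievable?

984 score

Best value-per-unit is option 3 at 41/2, and filling with it alone uses length 24×2=48. No mix of the others beats 24×41 = 984.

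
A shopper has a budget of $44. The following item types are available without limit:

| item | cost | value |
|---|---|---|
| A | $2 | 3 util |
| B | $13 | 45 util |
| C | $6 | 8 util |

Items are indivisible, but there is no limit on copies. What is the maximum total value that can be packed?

141 util

Best value-per-unit is B at 45/13; filling with it alone gives 3×45 = 135.
Optimal mix: 2×A + 3×B → cost 43, value 141.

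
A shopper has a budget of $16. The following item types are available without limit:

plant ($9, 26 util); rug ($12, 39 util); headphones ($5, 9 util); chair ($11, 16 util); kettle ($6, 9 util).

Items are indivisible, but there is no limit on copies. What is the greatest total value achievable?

Best value-per-unit is rug at 39/12, and filling with it alone uses cost 1×12=12. No mix of the others beats 1×39 = 39.

39 util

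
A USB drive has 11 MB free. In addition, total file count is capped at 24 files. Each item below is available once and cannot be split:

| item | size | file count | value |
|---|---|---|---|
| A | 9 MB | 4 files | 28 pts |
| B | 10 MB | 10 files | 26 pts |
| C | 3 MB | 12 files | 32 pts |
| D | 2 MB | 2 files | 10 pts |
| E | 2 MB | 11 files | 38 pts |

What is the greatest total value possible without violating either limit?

70 pts

Feasible sets respecting both limits:
- C+E: size 5, file count 23, value 70
- A+E: size 11, file count 15, value 66
- D+E: size 4, file count 13, value 48
- C+D: size 5, file count 14, value 42
Best: 70 pts.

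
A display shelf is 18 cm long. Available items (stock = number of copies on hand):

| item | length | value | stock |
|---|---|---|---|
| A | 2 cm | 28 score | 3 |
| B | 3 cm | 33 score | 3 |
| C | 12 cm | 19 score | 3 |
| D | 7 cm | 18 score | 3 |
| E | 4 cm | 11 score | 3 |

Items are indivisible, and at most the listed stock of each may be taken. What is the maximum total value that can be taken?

Top feasible selections:
- 3×A + 3×B: length 15, value 183
- 2×A + 3×B + 1×E: length 17, value 166
- 3×A + 2×B + 1×E: length 16, value 161
- 2×A + 3×B: length 13, value 155
Best: 183 score.

183 score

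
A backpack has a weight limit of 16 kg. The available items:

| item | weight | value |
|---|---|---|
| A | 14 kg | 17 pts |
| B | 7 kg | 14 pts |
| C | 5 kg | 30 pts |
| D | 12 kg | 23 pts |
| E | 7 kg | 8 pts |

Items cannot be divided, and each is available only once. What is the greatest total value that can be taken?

44 pts

Check high-value combinations within 16 kg:
- B+C: weight 7+5=12, value 14+30=44
- C+E: weight 5+7=12, value 30+8=38
- C: weight 5, value 30
Best: 44 pts.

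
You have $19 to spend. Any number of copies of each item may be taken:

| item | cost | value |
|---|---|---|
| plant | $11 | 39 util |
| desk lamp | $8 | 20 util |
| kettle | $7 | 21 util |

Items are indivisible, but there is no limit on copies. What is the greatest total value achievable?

60 util

Best value-per-unit is plant at 39/11; filling with it alone gives 1×39 = 39.
Optimal mix: 1×plant + 1×kettle → cost 18, value 60.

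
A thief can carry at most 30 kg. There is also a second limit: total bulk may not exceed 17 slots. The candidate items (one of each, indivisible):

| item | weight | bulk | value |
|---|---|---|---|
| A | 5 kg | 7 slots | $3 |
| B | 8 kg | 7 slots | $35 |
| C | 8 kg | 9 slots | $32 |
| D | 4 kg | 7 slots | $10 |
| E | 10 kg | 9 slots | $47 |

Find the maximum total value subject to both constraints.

$82

Feasible sets respecting both limits:
- B+E: weight 18, bulk 16, value 82
- B+C: weight 16, bulk 16, value 67
- D+E: weight 14, bulk 16, value 57
Best: $82.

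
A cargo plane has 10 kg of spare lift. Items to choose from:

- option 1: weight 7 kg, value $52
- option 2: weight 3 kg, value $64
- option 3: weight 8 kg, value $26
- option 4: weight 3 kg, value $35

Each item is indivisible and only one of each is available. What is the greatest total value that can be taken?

Check high-value combinations within 10 kg:
- option 1+option 2: weight 7+3=10, value 52+64=116
- option 2+option 4: weight 3+3=6, value 64+35=99
- option 1+option 4: weight 7+3=10, value 52+35=87
- option 2: weight 3, value 64
Best: $116.

$116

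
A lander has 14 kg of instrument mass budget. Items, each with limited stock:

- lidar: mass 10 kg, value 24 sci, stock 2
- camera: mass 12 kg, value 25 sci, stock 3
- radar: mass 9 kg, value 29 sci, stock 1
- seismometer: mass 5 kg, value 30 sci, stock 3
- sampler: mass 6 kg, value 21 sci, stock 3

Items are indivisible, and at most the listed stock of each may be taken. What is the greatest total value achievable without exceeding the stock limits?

60 sci

Best selections within mass 14 and stock limits:
- 2×seismometer: mass 10, value 60
- 1×radar + 1×seismometer: mass 14, value 59
- 1×seismometer + 1×sampler: mass 11, value 51
Best: 60 sci.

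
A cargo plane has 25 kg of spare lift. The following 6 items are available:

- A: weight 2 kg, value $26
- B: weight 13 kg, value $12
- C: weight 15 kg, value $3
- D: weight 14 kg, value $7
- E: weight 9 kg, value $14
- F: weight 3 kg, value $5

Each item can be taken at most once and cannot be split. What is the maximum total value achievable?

Check high-value combinations within 25 kg:
- A+B+E: weight 2+13+9=24, value 26+12+14=52
- A+D+E: weight 2+14+9=25, value 26+7+14=47
- A+E+F: weight 2+9+3=14, value 26+14+5=45
Best: $52.

$52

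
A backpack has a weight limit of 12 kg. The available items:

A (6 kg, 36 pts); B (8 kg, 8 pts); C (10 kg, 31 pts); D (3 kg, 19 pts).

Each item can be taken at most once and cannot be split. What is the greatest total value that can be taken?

This is a 0/1 knapsack; check combinations near the capacity.
- A+D: weight 6+3=9, value 36+19=55
- A: weight 6, value 36
- C: weight 10, value 31
Best: 55 pts.

55 pts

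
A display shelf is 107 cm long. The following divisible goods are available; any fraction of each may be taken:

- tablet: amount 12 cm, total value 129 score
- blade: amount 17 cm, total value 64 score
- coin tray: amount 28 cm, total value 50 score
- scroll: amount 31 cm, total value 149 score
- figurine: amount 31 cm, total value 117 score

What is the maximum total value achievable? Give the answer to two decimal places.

487.57

Take in order of value per unit:
- tablet (129/12 per unit): all 12 → value 129, running total 129.00
- scroll (149/31 per unit): all 31 → value 149, running total 278.00
- figurine (117/31 per unit): all 31 → value 117, running total 395.00
- blade (64/17 per unit): all 17 → value 64, running total 459.00
- coin tray (50/28 per unit): 16 of 28 → value 16×50/28 = 28.5714, running total 487.57
Total 487.57.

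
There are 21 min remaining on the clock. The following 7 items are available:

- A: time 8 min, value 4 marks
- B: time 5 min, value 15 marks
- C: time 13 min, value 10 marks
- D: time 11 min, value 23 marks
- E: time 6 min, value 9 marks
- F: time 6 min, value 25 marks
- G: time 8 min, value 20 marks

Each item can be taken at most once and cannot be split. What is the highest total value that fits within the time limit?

Check high-value combinations within 21 min:
- B+F+G: time 5+6+8=19, value 15+25+20=60
- E+F+G: time 6+6+8=20, value 9+25+20=54
- B+E+F: time 5+6+6=17, value 15+9+25=49
- D+F: time 11+6=17, value 23+25=48
Best: 60 marks.

60 marks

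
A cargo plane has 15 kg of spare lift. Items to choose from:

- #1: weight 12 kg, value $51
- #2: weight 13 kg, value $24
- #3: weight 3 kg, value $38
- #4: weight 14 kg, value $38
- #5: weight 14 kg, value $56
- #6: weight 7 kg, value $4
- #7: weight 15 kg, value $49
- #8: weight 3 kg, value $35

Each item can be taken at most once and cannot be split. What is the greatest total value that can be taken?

Check high-value combinations within 15 kg:
- #1+#3: weight 12+3=15, value 51+38=89
- #1+#8: weight 12+3=15, value 51+35=86
- #3+#6+#8: weight 3+7+3=13, value 38+4+35=77
- #3+#8: weight 3+3=6, value 38+35=73
- #5: weight 14, value 56
Best: $89.

$89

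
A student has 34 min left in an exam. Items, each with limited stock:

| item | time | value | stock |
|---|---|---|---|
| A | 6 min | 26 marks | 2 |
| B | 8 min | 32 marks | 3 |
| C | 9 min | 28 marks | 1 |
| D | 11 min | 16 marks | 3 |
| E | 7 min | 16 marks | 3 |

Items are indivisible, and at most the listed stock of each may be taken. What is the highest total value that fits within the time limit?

Best selections within time 34 and stock limits:
- 3×B + 1×C: time 33, value 124
- 1×A + 3×B: time 30, value 122
Best: 124 marks.

124 marks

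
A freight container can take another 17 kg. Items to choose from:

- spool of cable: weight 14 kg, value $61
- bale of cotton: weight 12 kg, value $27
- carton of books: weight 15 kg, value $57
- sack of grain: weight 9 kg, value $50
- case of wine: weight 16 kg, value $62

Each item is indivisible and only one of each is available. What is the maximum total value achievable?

$62

This is a 0/1 knapsack; check combinations near the capacity.
- case of wine: weight 16, value 62
- spool of cable: weight 14, value 61
- carton of books: weight 15, value 57
Best: $62.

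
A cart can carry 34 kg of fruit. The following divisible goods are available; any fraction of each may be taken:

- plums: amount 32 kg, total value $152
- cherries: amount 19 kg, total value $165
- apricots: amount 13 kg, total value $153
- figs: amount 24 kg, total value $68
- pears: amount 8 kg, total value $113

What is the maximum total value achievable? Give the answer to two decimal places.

Take in order of value per unit:
- pears (113/8 per unit): all 8 → value 113, running total 113.00
- apricots (153/13 per unit): all 13 → value 153, running total 266.00
- cherries (165/19 per unit): 13 of 19 → value 13×165/19 = 112.8947, running total 378.89
Total 378.89.

378.89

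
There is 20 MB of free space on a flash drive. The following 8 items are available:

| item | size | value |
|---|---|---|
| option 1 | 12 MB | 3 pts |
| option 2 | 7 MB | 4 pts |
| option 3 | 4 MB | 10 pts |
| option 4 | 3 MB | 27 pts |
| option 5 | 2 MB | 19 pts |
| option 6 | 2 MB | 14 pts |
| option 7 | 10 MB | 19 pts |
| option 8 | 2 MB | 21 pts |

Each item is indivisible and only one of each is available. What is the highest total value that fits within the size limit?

Check high-value combinations within 20 MB:
- option 4+option 5+option 6+option 7+option 8: size 3+2+2+10+2=19, value 27+19+14+19+21=100
- option 2+option 3+option 4+option 5+option 6+option 8: size 7+4+3+2+2+2=20, value 4+10+27+19+14+21=95
- option 3+option 4+option 5+option 6+option 8: size 4+3+2+2+2=13, value 10+27+19+14+21=91
- option 4+option 5+option 7+option 8: size 3+2+10+2=17, value 27+19+19+21=86
Best: 100 pts.

100 pts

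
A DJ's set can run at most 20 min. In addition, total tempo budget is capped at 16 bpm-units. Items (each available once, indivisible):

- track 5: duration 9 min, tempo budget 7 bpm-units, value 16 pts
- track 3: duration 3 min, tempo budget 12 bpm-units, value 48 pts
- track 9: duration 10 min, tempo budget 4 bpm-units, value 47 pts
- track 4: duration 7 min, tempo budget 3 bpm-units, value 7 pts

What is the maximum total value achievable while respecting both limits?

95 pts

Feasible sets respecting both limits:
- track 3+track 9: duration 13, tempo budget 16, value 95
- track 5+track 9: duration 19, tempo budget 11, value 63
- track 3+track 4: duration 10, tempo budget 15, value 55
Best: 95 pts.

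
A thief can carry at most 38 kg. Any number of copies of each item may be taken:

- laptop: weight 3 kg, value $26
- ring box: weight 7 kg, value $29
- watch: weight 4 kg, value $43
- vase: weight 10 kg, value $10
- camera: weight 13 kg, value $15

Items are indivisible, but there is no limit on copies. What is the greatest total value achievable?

$396

Best value-per-unit is watch at 43/4; filling with it alone gives 9×43 = 387.
Optimal mix: 2×laptop + 8×watch → weight 38, value 396.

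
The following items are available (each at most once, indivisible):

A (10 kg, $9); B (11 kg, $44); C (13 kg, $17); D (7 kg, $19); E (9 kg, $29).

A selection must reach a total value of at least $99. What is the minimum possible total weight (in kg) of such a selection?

37

Subsets with value ≥ 99, sorted by total weight:
- A+B+D+E: weight 37, value 101
- B+C+D+E: weight 40, value 109
- A+B+C+E: weight 43, value 99
- A+B+C+D+E: weight 50, value 118
Minimum weight: 37 kg.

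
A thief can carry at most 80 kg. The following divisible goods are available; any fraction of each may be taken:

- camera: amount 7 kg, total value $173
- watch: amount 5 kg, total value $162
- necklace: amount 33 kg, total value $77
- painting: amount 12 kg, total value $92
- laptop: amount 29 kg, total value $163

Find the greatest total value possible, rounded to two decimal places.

653.00

Take in order of value per unit:
- watch (162/5 per unit): all 5 → value 162, running total 162.00
- camera (173/7 per unit): all 7 → value 173, running total 335.00
- painting (92/12 per unit): all 12 → value 92, running total 427.00
- laptop (163/29 per unit): all 29 → value 163, running total 590.00
- necklace (77/33 per unit): 27 of 33 → value 27×77/33 = 63.0000, running total 653.00
Total 653.00.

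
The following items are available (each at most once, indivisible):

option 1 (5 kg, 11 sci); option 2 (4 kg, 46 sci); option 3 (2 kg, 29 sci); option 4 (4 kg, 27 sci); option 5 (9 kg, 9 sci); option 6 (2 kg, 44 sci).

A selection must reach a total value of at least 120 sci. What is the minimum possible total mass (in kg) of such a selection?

Subsets with value ≥ 120, sorted by total mass:
- option 2+option 3+option 4+option 6: mass 12, value 146
- option 1+option 2+option 3+option 6: mass 13, value 130
- option 1+option 2+option 4+option 6: mass 15, value 128
- option 1+option 2+option 3+option 4+option 6: mass 17, value 157
Minimum mass: 12 kg.

12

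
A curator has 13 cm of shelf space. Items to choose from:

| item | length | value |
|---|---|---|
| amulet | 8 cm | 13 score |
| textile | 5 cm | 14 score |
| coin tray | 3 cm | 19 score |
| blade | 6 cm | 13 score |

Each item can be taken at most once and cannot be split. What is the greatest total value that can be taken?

Check high-value combinations within 13 cm:
- textile+coin tray: length 5+3=8, value 14+19=33
- coin tray+blade: length 3+6=9, value 19+13=32
- amulet+coin tray: length 8+3=11, value 13+19=32
Best: 33 score.

33 score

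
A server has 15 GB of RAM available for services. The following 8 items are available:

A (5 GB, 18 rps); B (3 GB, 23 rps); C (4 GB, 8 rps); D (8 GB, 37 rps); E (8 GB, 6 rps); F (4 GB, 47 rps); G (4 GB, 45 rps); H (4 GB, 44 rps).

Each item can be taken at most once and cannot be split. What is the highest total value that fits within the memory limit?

159 rps

This is a 0/1 knapsack; check combinations near the capacity.
- B+F+G+H: memory 3+4+4+4=15, value 23+47+45+44=159
- F+G+H: memory 4+4+4=12, value 47+45+44=136
- B+C+F+G: memory 3+4+4+4=15, value 23+8+47+45=123
- B+C+F+H: memory 3+4+4+4=15, value 23+8+47+44=122
- B+C+G+H: memory 3+4+4+4=15, value 23+8+45+44=120
Best: 159 rps.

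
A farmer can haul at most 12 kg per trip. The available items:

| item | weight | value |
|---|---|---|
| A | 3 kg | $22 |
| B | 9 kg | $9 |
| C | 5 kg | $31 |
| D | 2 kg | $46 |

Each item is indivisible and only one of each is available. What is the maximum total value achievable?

$99

Check high-value combinations within 12 kg:
- A+C+D: weight 3+5+2=10, value 22+31+46=99
- C+D: weight 5+2=7, value 31+46=77
- A+D: weight 3+2=5, value 22+46=68
- B+D: weight 9+2=11, value 9+46=55
- A+C: weight 3+5=8, value 22+31=53
Best: $99.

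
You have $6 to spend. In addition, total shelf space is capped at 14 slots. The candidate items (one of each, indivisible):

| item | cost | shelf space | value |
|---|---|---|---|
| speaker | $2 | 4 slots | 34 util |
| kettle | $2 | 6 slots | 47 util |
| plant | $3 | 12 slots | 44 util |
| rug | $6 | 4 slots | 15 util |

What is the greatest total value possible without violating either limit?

81 util

Feasible sets respecting both limits:
- speaker+kettle: cost 4, shelf space 10, value 81
- kettle: cost 2, shelf space 6, value 47
- plant: cost 3, shelf space 12, value 44
Best: 81 util.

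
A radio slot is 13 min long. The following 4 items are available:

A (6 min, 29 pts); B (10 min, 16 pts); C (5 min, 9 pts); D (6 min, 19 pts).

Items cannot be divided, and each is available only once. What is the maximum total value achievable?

Check high-value combinations within 13 min:
- A+D: duration 6+6=12, value 29+19=48
- A+C: duration 6+5=11, value 29+9=38
- A: duration 6, value 29
- C+D: duration 5+6=11, value 9+19=28
Best: 48 pts.

48 pts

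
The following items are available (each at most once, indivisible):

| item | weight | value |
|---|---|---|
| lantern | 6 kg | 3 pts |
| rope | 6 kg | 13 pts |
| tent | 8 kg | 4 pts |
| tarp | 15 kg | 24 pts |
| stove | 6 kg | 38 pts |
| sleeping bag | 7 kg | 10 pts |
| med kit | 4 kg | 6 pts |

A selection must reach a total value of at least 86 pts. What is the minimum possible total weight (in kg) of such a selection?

38

Subsets with value ≥ 86, sorted by total weight:
- rope+tarp+stove+sleeping bag+med kit: weight 38, value 91
- lantern+rope+tarp+stove+sleeping bag: weight 40, value 88
Minimum weight: 38 kg.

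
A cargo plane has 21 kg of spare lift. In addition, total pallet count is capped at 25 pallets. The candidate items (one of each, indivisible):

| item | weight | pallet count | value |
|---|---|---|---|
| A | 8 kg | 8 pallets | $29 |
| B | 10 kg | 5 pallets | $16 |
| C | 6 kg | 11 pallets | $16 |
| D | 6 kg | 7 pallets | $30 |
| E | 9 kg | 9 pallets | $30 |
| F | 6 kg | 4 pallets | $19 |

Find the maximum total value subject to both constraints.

$79

Feasible sets respecting both limits:
- D+E+F: weight 21, pallet count 20, value 79
- A+D+F: weight 20, pallet count 19, value 78
- C+D+F: weight 18, pallet count 22, value 65
Best: $79.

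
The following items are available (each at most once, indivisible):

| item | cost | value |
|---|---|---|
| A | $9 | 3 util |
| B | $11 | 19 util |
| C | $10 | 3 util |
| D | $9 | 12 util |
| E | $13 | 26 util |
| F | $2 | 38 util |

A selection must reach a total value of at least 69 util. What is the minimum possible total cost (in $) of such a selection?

22

Subsets with value ≥ 69, sorted by total cost:
- B+D+F: cost 22, value 69
- D+E+F: cost 24, value 76
- B+E+F: cost 26, value 83
- A+B+D+F: cost 31, value 72
Minimum cost: 22 $.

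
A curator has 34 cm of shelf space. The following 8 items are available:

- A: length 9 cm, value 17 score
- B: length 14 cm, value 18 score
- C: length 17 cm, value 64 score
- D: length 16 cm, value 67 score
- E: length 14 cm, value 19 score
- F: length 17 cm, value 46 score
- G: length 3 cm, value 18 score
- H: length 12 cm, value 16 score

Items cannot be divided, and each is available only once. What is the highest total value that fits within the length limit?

131 score

Check high-value combinations within 34 cm:
- C+D: length 17+16=33, value 64+67=131
- D+F: length 16+17=33, value 67+46=113
- C+F: length 17+17=34, value 64+46=110
- D+E+G: length 16+14+3=33, value 67+19+18=104
Best: 131 score.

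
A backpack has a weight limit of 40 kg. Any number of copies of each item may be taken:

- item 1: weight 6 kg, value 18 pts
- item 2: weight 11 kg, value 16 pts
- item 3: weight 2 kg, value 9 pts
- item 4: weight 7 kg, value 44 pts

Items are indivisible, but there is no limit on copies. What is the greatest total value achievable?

Best value-per-unit is item 4 at 44/7; filling with it alone gives 5×44 = 220.
Optimal mix: 2×item 3 + 5×item 4 → weight 39, value 238.

238 pts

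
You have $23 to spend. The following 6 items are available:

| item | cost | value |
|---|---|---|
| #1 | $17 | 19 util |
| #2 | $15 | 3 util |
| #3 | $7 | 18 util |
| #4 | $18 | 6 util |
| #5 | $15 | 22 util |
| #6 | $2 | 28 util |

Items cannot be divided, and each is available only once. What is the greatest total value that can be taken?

Check high-value combinations within $23:
- #5+#6: cost 15+2=17, value 22+28=50
- #1+#6: cost 17+2=19, value 19+28=47
- #3+#6: cost 7+2=9, value 18+28=46
- #3+#5: cost 7+15=22, value 18+22=40
- #4+#6: cost 18+2=20, value 6+28=34
Best: 50 util.

50 util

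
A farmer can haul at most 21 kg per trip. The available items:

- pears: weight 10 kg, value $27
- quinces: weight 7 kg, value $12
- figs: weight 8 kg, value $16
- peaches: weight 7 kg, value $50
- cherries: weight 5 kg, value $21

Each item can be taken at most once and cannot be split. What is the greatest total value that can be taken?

$87

Check high-value combinations within 21 kg:
- figs+peaches+cherries: weight 8+7+5=20, value 16+50+21=87
- quinces+peaches+cherries: weight 7+7+5=19, value 12+50+21=83
- pears+peaches: weight 10+7=17, value 27+50=77
Best: $87.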